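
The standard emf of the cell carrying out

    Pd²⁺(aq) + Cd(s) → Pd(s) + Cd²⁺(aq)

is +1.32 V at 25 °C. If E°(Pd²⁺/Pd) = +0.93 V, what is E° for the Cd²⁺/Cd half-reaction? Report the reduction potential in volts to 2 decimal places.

−0.39 V

In the reaction as written the Pd²⁺/Pd couple is reduced (cathode) and Cd²⁺/Cd is oxidized (anode), so E°cell = E°(Pd²⁺/Pd) − E°(Cd²⁺/Cd).
E°(Cd²⁺/Cd) = E°(cathode) − E°cell = +0.93 − (+1.32) = −0.39 V.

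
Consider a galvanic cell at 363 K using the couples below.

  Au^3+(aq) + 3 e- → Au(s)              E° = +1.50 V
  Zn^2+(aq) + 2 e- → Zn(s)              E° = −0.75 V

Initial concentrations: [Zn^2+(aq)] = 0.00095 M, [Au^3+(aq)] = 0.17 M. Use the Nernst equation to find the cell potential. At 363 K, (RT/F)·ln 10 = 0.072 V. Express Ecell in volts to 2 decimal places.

Since E°(Au³⁺/Au) > E°(Zn²⁺/Zn), Au³⁺/Au serves as the cathode.
E°cell = +1.50 − (−0.75) = +2.25 V, with n = 6 electrons transferred.
The balanced reaction is 2 Au^3+(aq) + 3 Zn(s) → 2 Au(s) + 3 Zn^2+(aq), so Q = [Zn^2+(aq)]^3 / [Au^3+(aq)]^2 = 2.97×10^−8 and log Q = −7.528.
E = E° − (0.072/n)·log Q = +2.25 − (0.072/6)(−7.528) = +2.34 V.

+2.34 V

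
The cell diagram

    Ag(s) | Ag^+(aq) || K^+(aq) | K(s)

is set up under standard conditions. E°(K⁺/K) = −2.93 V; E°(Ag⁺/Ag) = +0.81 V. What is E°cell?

−3.74 V

By convention the left-hand electrode in cell notation is the anode (oxidation) and the right-hand electrode is the cathode (reduction).
E°cell = E°(right) − E°(left) = −2.93 − (+0.81) = −3.74 V.
The negative sign shows that, as written, the cell would require an external voltage to drive the reaction.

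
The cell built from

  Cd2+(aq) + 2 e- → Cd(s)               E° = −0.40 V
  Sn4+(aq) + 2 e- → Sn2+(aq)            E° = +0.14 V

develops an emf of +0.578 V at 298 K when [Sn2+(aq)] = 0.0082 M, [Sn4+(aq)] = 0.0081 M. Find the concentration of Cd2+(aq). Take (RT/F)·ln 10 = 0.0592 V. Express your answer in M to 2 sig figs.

The Sn⁴⁺/Sn²⁺ couple has the larger reduction potential, so it is the cathode: E°cell = +0.14 − (−0.40) = +0.54 V and n = 2.
From the Nernst equation, log Q = n(E° − E)/0.0592 = 2·(+0.54 − (+0.578))/0.0592 = −1.284.
For Sn4+(aq) + Cd(s) → Sn2+(aq) + Cd2+(aq), the reaction quotient is Q = ([Sn2+(aq)]·[Cd2+(aq)]) / [Sn4+(aq)].
Substituting the known concentrations and solving, log [Cd2+(aq)] = −1.289 and [Cd2+(aq)] = 0.051 M.

0.051 M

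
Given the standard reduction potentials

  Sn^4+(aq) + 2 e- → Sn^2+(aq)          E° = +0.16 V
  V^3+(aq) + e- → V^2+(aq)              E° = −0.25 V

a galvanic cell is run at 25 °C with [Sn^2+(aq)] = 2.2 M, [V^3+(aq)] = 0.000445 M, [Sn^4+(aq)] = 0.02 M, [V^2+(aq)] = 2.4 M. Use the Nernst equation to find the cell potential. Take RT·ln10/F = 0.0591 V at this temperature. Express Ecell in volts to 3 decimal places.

+0.570 V

Sn⁴⁺/Sn²⁺ is reduced (cathode, E° = +0.16 V) and V³⁺/V²⁺ is oxidized (anode).
E°cell = +0.16 − (−0.25) = +0.41 V, with n = 2 electrons transferred.
Balancing gives Sn^4+(aq) + 2 V^2+(aq) → Sn^2+(aq) + 2 V^3+(aq); hence Q = ([Sn^2+(aq)]·[V^3+(aq)]^2) / ([Sn^4+(aq)]·[V^2+(aq)]^2) = 3.78×10^−6 (log Q = −5.422).
Applying E = E° − (RT ln10/nF)·log Q gives +0.41 − (0.0591/2)(−5.422) = +0.570 V.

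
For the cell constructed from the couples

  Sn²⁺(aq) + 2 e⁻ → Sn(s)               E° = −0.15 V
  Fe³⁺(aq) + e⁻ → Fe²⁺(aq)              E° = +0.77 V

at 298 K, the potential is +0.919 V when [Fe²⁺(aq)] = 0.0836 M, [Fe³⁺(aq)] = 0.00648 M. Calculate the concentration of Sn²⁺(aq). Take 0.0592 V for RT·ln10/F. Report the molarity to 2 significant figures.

0.0065 M

The Fe³⁺/Fe²⁺ couple has the larger reduction potential, so it is the cathode: E°cell = +0.77 − (−0.15) = +0.92 V and n = 2.
Since E = E° − (0.0592/n)·log Q, log Q = n(E° − E)/0.0592 = 0.034.
For 2 Fe³⁺(aq) + Sn(s) → 2 Fe²⁺(aq) + Sn²⁺(aq), the reaction quotient is Q = ([Fe²⁺(aq)]^2·[Sn²⁺(aq)]) / [Fe³⁺(aq)]^2.
Solving for the unknown gives log [Sn²⁺(aq)] = −2.187, so [Sn²⁺(aq)] ≈ 0.0065 M.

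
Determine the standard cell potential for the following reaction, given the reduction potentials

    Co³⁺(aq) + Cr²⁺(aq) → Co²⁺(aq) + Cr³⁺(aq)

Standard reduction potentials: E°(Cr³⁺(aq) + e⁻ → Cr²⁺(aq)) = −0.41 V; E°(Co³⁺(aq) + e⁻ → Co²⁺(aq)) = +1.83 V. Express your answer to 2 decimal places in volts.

In the reaction as written, Co³⁺(aq) is reduced (cathode) and Cr³⁺(aq) is produced by oxidation at the anode.
E°cell = E°(cathode) − E°(anode) = +1.83 − (−0.41) = +2.24 V.

+2.24 V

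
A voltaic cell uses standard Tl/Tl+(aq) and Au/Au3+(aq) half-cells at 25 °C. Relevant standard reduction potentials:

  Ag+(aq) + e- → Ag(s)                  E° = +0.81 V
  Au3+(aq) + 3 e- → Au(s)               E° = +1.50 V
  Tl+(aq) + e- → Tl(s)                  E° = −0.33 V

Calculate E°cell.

+1.83 V

The Au³⁺/Au couple has the higher E°, so Au ion is reduced (cathode) and Tl is oxidized (anode).
E°cell = E°(cathode) − E°(anode) = +1.50 − (−0.33) = +1.83 V.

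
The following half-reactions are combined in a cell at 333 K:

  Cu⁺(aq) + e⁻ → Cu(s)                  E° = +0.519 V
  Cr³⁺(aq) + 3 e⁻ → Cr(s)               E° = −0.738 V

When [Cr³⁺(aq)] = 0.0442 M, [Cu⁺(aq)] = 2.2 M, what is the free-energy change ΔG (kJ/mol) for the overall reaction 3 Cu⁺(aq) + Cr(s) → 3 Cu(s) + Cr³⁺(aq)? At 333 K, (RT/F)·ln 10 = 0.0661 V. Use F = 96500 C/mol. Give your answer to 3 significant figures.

The standard cell potential is +0.519 − (−0.738) = +1.257 V, with n = 3 electrons in the balanced equation.
Here Q = [Cr³⁺(aq)] / [Cu⁺(aq)]^3 = 0.00415 (log Q = −2.382), giving E = +1.257 − (0.0661/3)·(−2.382) = +1.3095 V.
ΔG = −nFE = −(3)(96500)(+1.3095) J/mol = −379 kJ/mol.

−379 kJ/mol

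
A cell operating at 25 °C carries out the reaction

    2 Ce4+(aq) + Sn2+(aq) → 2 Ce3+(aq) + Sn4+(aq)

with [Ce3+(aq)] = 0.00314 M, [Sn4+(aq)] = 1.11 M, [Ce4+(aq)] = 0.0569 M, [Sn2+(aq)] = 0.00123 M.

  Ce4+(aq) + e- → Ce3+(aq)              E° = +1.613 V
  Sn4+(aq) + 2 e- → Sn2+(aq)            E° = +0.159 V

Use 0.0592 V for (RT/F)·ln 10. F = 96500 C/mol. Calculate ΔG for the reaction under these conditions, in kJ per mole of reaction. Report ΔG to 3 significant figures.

−278 kJ/mol

The standard cell potential is +1.613 − (+0.159) = +1.454 V, with n = 2 electrons in the balanced equation.
Q = ([Ce3+(aq)]^2·[Sn4+(aq)]) / ([Ce4+(aq)]^2·[Sn2+(aq)]) = 2.75, so log Q = 0.439 and E = +1.454 − (0.0592/2)(0.439) = +1.4410 V.
Then ΔG = −nFE = −2 × 96500 × +1.4410 J/mol = −278 kJ/mol.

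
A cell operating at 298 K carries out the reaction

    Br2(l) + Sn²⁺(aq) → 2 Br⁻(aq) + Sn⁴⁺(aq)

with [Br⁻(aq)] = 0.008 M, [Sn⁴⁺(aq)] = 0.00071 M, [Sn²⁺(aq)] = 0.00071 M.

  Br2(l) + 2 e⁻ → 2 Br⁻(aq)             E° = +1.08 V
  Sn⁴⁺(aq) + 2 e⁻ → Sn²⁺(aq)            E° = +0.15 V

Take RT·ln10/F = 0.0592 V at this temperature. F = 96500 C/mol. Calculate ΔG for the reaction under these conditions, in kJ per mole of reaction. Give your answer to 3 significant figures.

The standard cell potential is +1.08 − (+0.15) = +0.93 V, with n = 2 electrons in the balanced equation.
Here Q = ([Br⁻(aq)]^2·[Sn⁴⁺(aq)]) / [Sn²⁺(aq)] = 6.4×10^−5 (log Q = −4.194), giving E = +0.93 − (0.0592/2)·(−4.194) = +1.0541 V.
ΔG = −nFE = −(2)(96500)(+1.0541) J/mol = −203 kJ/mol.

−203 kJ/mol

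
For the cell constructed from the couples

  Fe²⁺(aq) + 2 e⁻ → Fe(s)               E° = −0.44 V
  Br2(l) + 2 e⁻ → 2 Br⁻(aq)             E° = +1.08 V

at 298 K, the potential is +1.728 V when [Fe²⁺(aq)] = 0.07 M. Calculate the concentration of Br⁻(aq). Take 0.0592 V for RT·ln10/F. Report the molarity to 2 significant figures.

0.0012 M

The Br₂/Br⁻ couple has the larger reduction potential, so it is the cathode: E°cell = +1.08 − (−0.44) = +1.52 V and n = 2.
Rearranging E = E° − (0.0592/n)·log Q gives log Q = 2(+1.52 − (+1.728))/0.0592 = −7.027.
Balancing electrons gives Br2(l) + Fe(s) → 2 Br⁻(aq) + Fe²⁺(aq); thus Q = [Br⁻(aq)]^2·[Fe²⁺(aq)].
Isolating [Br⁻(aq)] in Q = 10^{−7.027} yields log [Br⁻(aq)] = −2.936, i.e. 0.0012 M.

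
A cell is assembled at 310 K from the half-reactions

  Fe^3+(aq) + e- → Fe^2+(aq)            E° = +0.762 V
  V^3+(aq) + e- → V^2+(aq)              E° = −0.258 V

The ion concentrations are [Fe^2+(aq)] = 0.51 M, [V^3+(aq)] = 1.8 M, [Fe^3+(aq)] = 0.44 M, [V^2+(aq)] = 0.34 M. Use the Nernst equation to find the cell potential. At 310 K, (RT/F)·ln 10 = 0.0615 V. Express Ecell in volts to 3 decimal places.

+0.972 V

Fe³⁺/Fe²⁺ is reduced (cathode, E° = +0.762 V) and V³⁺/V²⁺ is oxidized (anode).
E°cell = E°cat − E°an = +0.762 − (−0.258) = +1.020 V; n = 1.
The balanced reaction is Fe^3+(aq) + V^2+(aq) → Fe^2+(aq) + V^3+(aq), so Q = ([Fe^2+(aq)]·[V^3+(aq)]) / ([Fe^3+(aq)]·[V^2+(aq)]) = 6.14 and log Q = 0.788.
By the Nernst equation, E = +1.020 − (0.0615/1)·(0.788) = +0.972 V.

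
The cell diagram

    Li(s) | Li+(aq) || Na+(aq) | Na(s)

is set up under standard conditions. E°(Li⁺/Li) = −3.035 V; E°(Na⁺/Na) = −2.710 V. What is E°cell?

+0.325 V

By convention the left-hand electrode in cell notation is the anode (oxidation) and the right-hand electrode is the cathode (reduction).
E°cell = E°(right) − E°(left) = −2.710 − (−3.035) = +0.325 V.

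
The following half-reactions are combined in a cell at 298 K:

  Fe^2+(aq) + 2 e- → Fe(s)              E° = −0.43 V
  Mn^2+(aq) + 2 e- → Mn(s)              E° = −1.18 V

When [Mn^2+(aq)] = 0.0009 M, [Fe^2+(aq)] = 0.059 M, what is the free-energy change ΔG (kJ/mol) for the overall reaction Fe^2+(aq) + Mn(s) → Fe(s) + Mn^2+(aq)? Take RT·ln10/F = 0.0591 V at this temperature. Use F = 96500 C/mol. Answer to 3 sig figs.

−155 kJ/mol

The standard cell potential is −0.43 − (−1.18) = +0.75 V, with n = 2 electrons in the balanced equation.
Q = [Mn^2+(aq)] / [Fe^2+(aq)] = 0.0153, so log Q = −1.817 and E = +0.75 − (0.0591/2)(−1.817) = +0.8037 V.
Finally ΔG = −nFE = −(2)(96500 C/mol)(+0.8037 V) = −155 kJ/mol.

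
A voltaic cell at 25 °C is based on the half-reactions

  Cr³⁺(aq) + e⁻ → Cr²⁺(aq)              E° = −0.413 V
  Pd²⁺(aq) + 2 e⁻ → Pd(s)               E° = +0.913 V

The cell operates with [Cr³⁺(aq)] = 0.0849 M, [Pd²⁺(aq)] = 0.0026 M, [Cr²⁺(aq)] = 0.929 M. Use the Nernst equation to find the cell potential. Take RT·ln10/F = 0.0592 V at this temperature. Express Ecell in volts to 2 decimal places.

The Pd²⁺/Pd couple has the more positive E°, so it is the cathode; Cr³⁺/Cr²⁺ is the anode.
E°cell = +0.913 − (−0.413) = +1.326 V, with n = 2 electrons transferred.
For the overall reaction Pd²⁺(aq) + 2 Cr²⁺(aq) → Pd(s) + 2 Cr³⁺(aq), Q = [Cr³⁺(aq)]^2 / ([Pd²⁺(aq)]·[Cr²⁺(aq)]^2) = 3.21, giving log Q = 0.507.
By the Nernst equation, E = +1.326 − (0.0592/2)·(0.507) = +1.31 V.

+1.31 V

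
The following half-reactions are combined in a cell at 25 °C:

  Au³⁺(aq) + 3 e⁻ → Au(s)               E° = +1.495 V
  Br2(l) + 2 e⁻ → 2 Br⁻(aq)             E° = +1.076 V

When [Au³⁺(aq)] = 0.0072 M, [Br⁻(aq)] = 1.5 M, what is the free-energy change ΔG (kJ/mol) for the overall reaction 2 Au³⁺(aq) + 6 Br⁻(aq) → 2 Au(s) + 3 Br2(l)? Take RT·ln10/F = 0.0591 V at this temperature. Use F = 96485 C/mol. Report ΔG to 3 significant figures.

−224 kJ/mol

With Au³⁺/Au reduced at the cathode, E°cell = +1.495 − (+1.076) = +0.419 V and n = 6.
Here Q = 1 / ([Au³⁺(aq)]^2·[Br⁻(aq)]^6) = 1.69×10^3 (log Q = 3.229), giving E = +0.419 − (0.0591/6)·(3.229) = +0.3872 V.
Then ΔG = −nFE = −6 × 96485 × +0.3872 J/mol = −224 kJ/mol.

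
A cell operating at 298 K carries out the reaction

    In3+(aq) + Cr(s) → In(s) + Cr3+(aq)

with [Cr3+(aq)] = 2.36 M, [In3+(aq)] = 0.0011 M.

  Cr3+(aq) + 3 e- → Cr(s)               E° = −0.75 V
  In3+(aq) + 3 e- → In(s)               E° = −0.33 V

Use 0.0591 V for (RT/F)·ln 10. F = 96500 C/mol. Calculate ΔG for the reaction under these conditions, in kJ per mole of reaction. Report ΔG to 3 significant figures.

E°cell = −0.33 − (−0.75) = +0.42 V; the balanced reaction transfers n = 3 electrons.
Q = [Cr3+(aq)] / [In3+(aq)] = 2.15×10^3, so log Q = 3.332 and E = +0.42 − (0.0591/3)(3.332) = +0.3544 V.
Finally ΔG = −nFE = −(3)(96500 C/mol)(+0.3544 V) = −103 kJ/mol.

−103 kJ/mol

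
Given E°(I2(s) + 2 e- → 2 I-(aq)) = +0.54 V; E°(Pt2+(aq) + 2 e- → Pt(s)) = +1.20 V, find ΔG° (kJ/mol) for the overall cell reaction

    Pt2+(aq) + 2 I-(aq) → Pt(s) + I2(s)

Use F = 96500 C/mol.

In the reaction as written Pt2+(aq) is reduced, so the Pt²⁺/Pt couple is the cathode and I₂/I⁻ is the anode.
E°cell = +1.20 − (+0.54) = +0.66 V; balancing electrons gives n = 2.
ΔG° = −nFE°cell = −(2)(96500)(+0.66) J/mol = −127 kJ/mol.

−127 kJ/mol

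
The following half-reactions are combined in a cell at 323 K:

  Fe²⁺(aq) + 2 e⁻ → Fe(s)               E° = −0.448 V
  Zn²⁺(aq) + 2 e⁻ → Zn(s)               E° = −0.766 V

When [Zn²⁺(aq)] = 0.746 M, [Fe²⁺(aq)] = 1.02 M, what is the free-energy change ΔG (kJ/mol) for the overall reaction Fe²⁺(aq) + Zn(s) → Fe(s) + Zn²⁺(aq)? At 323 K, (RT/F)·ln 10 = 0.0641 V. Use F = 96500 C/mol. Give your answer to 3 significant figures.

E°cell = −0.448 − (−0.766) = +0.318 V; the balanced reaction transfers n = 2 electrons.
Here Q = [Zn²⁺(aq)] / [Fe²⁺(aq)] = 0.731 (log Q = −0.136), giving E = +0.318 − (0.0641/2)·(−0.136) = +0.3224 V.
Then ΔG = −nFE = −2 × 96500 × +0.3224 J/mol = −62.2 kJ/mol.

−62.2 kJ/mol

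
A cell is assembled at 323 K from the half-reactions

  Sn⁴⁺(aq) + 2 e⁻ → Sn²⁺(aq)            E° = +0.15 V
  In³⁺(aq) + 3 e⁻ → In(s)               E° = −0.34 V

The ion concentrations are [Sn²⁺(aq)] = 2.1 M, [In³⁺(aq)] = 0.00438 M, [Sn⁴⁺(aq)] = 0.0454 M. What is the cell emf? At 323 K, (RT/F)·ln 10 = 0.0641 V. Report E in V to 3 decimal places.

+0.487 V

Sn⁴⁺/Sn²⁺ is reduced (cathode, E° = +0.15 V) and In³⁺/In is oxidized (anode).
E°cell = +0.15 − (−0.34) = +0.49 V, with n = 6 electrons transferred.
For the overall reaction 3 Sn⁴⁺(aq) + 2 In(s) → 3 Sn²⁺(aq) + 2 In³⁺(aq), Q = ([Sn²⁺(aq)]^3·[In³⁺(aq)]^2) / [Sn⁴⁺(aq)]^3 = 1.9, giving log Q = 0.278.
Applying E = E° − (RT ln10/nF)·log Q gives +0.49 − (0.0641/6)(0.278) = +0.487 V.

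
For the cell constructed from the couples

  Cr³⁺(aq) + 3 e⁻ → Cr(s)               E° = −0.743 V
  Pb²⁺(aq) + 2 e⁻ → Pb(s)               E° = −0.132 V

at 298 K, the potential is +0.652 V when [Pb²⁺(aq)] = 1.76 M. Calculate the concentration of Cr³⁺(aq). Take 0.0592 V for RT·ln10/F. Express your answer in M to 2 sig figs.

With Pb²⁺/Pb at the cathode and Cr³⁺/Cr at the anode, E°cell = −0.132 − (−0.743) = +0.611 V (n = 6).
Rearranging E = E° − (0.0592/n)·log Q gives log Q = 6(+0.611 − (+0.652))/0.0592 = −4.155.
Balancing electrons gives 3 Pb²⁺(aq) + 2 Cr(s) → 3 Pb(s) + 2 Cr³⁺(aq); thus Q = [Cr³⁺(aq)]^2 / [Pb²⁺(aq)]^3.
Solving for the unknown gives log [Cr³⁺(aq)] = −1.709, so [Cr³⁺(aq)] ≈ 0.020 M.

0.020 M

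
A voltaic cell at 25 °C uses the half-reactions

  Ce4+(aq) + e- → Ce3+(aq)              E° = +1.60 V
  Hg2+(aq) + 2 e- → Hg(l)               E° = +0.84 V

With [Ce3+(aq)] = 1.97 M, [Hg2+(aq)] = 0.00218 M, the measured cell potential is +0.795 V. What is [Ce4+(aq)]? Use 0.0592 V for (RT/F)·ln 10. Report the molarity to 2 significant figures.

With Ce⁴⁺/Ce³⁺ at the cathode and Hg²⁺/Hg at the anode, E°cell = +1.60 − (+0.84) = +0.76 V (n = 2).
Rearranging E = E° − (0.0592/n)·log Q gives log Q = 2(+0.76 − (+0.795))/0.0592 = −1.182.
Balancing electrons gives 2 Ce4+(aq) + Hg(l) → 2 Ce3+(aq) + Hg2+(aq); thus Q = ([Ce3+(aq)]^2·[Hg2+(aq)]) / [Ce4+(aq)]^2.
Isolating [Ce4+(aq)] in Q = 10^{−1.182} yields log [Ce4+(aq)] = −0.445, i.e. 0.36 M.

0.36 M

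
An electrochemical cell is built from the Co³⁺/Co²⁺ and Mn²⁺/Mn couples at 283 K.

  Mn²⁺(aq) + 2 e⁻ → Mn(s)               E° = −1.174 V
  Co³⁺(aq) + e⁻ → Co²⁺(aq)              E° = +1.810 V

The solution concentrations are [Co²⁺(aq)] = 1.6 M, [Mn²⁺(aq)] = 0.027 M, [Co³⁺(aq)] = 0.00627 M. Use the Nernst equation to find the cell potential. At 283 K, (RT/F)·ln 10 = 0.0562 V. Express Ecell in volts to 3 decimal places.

+2.893 V

Since E°(Co³⁺/Co²⁺) > E°(Mn²⁺/Mn), Co³⁺/Co²⁺ serves as the cathode.
E°cell = +1.810 − (−1.174) = +2.984 V, with n = 2 electrons transferred.
Balancing gives 2 Co³⁺(aq) + Mn(s) → 2 Co²⁺(aq) + Mn²⁺(aq); hence Q = ([Co²⁺(aq)]^2·[Mn²⁺(aq)]) / [Co³⁺(aq)]^2 = 1.76×10^3 (log Q = 3.245).
E = E° − (0.0562/n)·log Q = +2.984 − (0.0562/2)(3.245) = +2.893 V.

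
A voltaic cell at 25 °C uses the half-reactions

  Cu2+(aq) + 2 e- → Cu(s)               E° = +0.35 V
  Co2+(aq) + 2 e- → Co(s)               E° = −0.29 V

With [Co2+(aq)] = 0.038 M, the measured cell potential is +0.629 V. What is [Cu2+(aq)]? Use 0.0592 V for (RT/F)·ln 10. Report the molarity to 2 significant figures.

0.016 M

Cu²⁺/Cu is the cathode (higher E°); E°cell = +0.35 − (−0.29) = +0.64 V with n = 2.
Rearranging E = E° − (0.0592/n)·log Q gives log Q = 2(+0.64 − (+0.629))/0.0592 = 0.372.
For Cu2+(aq) + Co(s) → Cu(s) + Co2+(aq), the reaction quotient is Q = [Co2+(aq)] / [Cu2+(aq)].
Solving for the unknown gives log [Cu2+(aq)] = −1.792, so [Cu2+(aq)] ≈ 0.016 M.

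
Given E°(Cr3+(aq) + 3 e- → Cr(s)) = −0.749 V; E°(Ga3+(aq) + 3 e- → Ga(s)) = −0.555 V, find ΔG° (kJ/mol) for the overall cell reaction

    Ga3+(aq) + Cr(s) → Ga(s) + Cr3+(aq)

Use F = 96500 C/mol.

−56.2 kJ/mol

In the reaction as written Ga3+(aq) is reduced, so the Ga³⁺/Ga couple is the cathode and Cr³⁺/Cr is the anode.
E°cell = −0.555 − (−0.749) = +0.194 V; balancing electrons gives n = 3.
ΔG° = −nFE°cell = −(3)(96500)(+0.194) J/mol = −56.2 kJ/mol.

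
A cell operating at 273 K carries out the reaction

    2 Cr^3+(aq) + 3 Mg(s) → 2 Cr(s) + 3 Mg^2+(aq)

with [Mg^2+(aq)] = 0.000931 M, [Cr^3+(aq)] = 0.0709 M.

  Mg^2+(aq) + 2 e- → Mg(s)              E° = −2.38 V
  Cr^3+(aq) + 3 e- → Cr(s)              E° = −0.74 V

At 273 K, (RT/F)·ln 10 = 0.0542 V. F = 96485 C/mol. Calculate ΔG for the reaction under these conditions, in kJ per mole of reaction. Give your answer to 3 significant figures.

−985 kJ/mol

E°cell = −0.74 − (−2.38) = +1.64 V; the balanced reaction transfers n = 6 electrons.
The reaction quotient is [Mg^2+(aq)]^3 / [Cr^3+(aq)]^2 = 1.61×10^−7; by Nernst, E = +1.64 − (0.0542/6)(−6.794) = +1.7014 V.
Then ΔG = −nFE = −6 × 96485 × +1.7014 J/mol = −985 kJ/mol.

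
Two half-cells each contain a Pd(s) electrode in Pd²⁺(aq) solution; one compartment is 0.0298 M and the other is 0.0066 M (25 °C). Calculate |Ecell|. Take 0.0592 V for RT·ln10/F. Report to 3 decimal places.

For a concentration cell E°cell = 0, since both electrodes use the same couple.
The compartment with the higher Pd²⁺(aq) concentration (0.0298 M) acts as the cathode; ions are reduced there and produced at the dilute (0.0066 M) anode.
With n = 2, Ecell = −(0.0592/2)·log([dilute]/[conc]) = −(0.0592/2)·log(0.0066/0.0298) = +0.019 V.

0.019 V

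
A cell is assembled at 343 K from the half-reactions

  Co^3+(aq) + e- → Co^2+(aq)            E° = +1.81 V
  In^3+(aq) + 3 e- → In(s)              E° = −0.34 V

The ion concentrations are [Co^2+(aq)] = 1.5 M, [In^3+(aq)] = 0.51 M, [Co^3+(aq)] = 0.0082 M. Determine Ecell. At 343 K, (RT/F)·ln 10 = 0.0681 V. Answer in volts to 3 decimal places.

+2.003 V

The Co³⁺/Co²⁺ couple has the more positive E°, so it is the cathode; In³⁺/In is the anode.
E°cell = E°cat − E°an = +1.81 − (−0.34) = +2.15 V; n = 3.
Balancing gives 3 Co^3+(aq) + In(s) → 3 Co^2+(aq) + In^3+(aq); hence Q = ([Co^2+(aq)]^3·[In^3+(aq)]) / [Co^3+(aq)]^3 = 3.12×10^6 (log Q = 6.494).
By the Nernst equation, E = +2.15 − (0.0681/3)·(6.494) = +2.003 V.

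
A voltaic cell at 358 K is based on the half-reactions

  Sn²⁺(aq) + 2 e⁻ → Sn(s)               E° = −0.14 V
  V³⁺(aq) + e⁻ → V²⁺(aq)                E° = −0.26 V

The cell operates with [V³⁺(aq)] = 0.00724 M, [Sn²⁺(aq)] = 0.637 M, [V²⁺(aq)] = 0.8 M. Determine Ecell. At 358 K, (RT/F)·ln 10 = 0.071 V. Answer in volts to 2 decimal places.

Since E°(Sn²⁺/Sn) > E°(V³⁺/V²⁺), Sn²⁺/Sn serves as the cathode.
E°cell = −0.14 − (−0.26) = +0.12 V, with n = 2 electrons transferred.
The balanced reaction is Sn²⁺(aq) + 2 V²⁺(aq) → Sn(s) + 2 V³⁺(aq), so Q = [V³⁺(aq)]^2 / ([Sn²⁺(aq)]·[V²⁺(aq)]^2) = 0.000129 and log Q = −3.891.
E = E° − (0.071/n)·log Q = +0.12 − (0.071/2)(−3.891) = +0.26 V.

+0.26 V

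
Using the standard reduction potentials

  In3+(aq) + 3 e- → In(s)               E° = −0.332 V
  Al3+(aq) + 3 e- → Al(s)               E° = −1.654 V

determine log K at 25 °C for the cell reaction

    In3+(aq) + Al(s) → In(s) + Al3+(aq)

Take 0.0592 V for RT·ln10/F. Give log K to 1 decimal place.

The In³⁺/In couple is reduced (cathode); E°cell = −0.332 − (−1.654) = +1.322 V with n = 3.
At equilibrium E = 0, so log K = nE°cell / 0.0592 = (3)(+1.322) / 0.0592 = 67.0.

log K = 67.0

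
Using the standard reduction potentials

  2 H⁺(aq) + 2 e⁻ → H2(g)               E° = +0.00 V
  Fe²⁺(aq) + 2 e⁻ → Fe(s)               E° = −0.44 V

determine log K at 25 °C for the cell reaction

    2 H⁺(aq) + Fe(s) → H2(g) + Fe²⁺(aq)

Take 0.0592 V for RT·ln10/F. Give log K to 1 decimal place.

log K = 14.9

The 2H⁺/H₂ couple is reduced (cathode); E°cell = +0.00 − (−0.44) = +0.44 V with n = 2.
At equilibrium E = 0, so log K = nE°cell / 0.0592 = (2)(+0.44) / 0.0592 = 14.9.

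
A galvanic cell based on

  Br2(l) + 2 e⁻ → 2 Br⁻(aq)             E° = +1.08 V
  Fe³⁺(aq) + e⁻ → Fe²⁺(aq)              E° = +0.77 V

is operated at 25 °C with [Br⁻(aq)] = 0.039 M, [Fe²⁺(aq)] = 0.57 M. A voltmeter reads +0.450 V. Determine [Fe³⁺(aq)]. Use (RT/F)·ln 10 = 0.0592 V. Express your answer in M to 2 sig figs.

0.063 M

With Br₂/Br⁻ at the cathode and Fe³⁺/Fe²⁺ at the anode, E°cell = +1.08 − (+0.77) = +0.31 V (n = 2).
Rearranging E = E° − (0.0592/n)·log Q gives log Q = 2(+0.31 − (+0.450))/0.0592 = −4.730.
The balanced reaction is Br2(l) + 2 Fe²⁺(aq) → 2 Br⁻(aq) + 2 Fe³⁺(aq), so Q = ([Br⁻(aq)]^2·[Fe³⁺(aq)]^2) / [Fe²⁺(aq)]^2.
Substituting the known concentrations and solving, log [Fe³⁺(aq)] = −1.200 and [Fe³⁺(aq)] = 0.063 M.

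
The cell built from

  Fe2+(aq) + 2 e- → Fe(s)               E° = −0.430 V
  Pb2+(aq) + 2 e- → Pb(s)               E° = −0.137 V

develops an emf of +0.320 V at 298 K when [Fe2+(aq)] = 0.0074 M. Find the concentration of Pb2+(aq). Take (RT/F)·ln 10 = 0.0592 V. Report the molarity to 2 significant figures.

0.060 M

Pb²⁺/Pb is the cathode (higher E°); E°cell = −0.137 − (−0.430) = +0.293 V with n = 2.
Rearranging E = E° − (0.0592/n)·log Q gives log Q = 2(+0.293 − (+0.320))/0.0592 = −0.912.
Balancing electrons gives Pb2+(aq) + Fe(s) → Pb(s) + Fe2+(aq); thus Q = [Fe2+(aq)] / [Pb2+(aq)].
Substituting the known concentrations and solving, log [Pb2+(aq)] = −1.219 and [Pb2+(aq)] = 0.060 M.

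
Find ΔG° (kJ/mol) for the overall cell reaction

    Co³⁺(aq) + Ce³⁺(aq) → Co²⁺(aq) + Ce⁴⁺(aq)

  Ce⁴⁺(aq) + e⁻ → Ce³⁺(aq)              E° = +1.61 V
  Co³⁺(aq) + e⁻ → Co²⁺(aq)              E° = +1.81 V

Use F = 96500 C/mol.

−19.3 kJ/mol

In the reaction as written Co³⁺(aq) is reduced, so the Co³⁺/Co²⁺ couple is the cathode and Ce⁴⁺/Ce³⁺ is the anode.
E°cell = +1.81 − (+1.61) = +0.20 V; balancing electrons gives n = 1.
ΔG° = −nFE°cell = −(1)(96500)(+0.20) J/mol = −19.3 kJ/mol.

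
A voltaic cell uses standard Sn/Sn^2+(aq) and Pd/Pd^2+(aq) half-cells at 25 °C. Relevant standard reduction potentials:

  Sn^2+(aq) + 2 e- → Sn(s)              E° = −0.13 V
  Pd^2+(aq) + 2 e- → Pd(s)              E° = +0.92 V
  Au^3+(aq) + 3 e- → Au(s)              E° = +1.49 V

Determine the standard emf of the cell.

The Pd²⁺/Pd couple has the higher E°, so Pd ion is reduced (cathode) and Sn is oxidized (anode).
E°cell = E°(cathode) − E°(anode) = +0.92 − (−0.13) = +1.05 V.

+1.05 V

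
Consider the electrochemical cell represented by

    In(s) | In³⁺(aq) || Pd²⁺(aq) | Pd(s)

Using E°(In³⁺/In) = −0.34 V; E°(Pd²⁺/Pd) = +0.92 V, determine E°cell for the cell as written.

+1.26 V

By convention the left-hand electrode in cell notation is the anode (oxidation) and the right-hand electrode is the cathode (reduction).
E°cell = E°(right) − E°(left) = +0.92 − (−0.34) = +1.26 V.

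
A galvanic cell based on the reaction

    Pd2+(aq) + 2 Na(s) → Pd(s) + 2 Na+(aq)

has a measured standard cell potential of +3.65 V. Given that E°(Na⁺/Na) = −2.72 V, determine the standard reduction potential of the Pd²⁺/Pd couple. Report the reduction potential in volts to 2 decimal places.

+0.93 V

In the reaction as written the Pd²⁺/Pd couple is reduced (cathode) and Na⁺/Na is oxidized (anode), so E°cell = E°(Pd²⁺/Pd) − E°(Na⁺/Na).
E°(Pd²⁺/Pd) = E°cell + E°(anode) = +3.65 + (−2.72) = +0.93 V.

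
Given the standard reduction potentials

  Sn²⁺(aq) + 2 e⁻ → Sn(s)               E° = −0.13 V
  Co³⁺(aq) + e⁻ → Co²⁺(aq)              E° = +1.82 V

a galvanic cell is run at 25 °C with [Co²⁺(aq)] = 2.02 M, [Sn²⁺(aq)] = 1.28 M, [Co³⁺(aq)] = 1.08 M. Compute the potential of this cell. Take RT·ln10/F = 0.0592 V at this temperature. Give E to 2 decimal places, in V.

The Co³⁺/Co²⁺ couple has the more positive E°, so it is the cathode; Sn²⁺/Sn is the anode.
E°cell = +1.82 − (−0.13) = +1.95 V, with n = 2 electrons transferred.
The balanced reaction is 2 Co³⁺(aq) + Sn(s) → 2 Co²⁺(aq) + Sn²⁺(aq), so Q = ([Co²⁺(aq)]^2·[Sn²⁺(aq)]) / [Co³⁺(aq)]^2 = 4.48 and log Q = 0.651.
E = E° − (0.0592/n)·log Q = +1.95 − (0.0592/2)(0.651) = +1.93 V.

+1.93 V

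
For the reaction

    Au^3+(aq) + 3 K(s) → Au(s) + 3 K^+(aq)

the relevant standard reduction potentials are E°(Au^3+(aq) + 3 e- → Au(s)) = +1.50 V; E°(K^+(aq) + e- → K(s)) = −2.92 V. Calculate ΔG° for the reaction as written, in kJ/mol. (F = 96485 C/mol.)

In the reaction as written Au^3+(aq) is reduced, so the Au³⁺/Au couple is the cathode and K⁺/K is the anode.
E°cell = +1.50 − (−2.92) = +4.42 V; balancing electrons gives n = 3.
ΔG° = −nFE°cell = −(3)(96485)(+4.42) J/mol = −1279 kJ/mol.

−1279 kJ/mol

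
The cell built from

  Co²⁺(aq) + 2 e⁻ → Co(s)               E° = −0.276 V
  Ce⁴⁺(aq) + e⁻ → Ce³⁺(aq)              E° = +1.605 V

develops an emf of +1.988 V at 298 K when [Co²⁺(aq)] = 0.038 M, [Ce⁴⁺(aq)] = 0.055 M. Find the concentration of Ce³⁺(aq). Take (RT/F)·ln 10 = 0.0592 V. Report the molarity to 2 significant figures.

The Ce⁴⁺/Ce³⁺ couple has the larger reduction potential, so it is the cathode: E°cell = +1.605 − (−0.276) = +1.881 V and n = 2.
From the Nernst equation, log Q = n(E° − E)/0.0592 = 2·(+1.881 − (+1.988))/0.0592 = −3.615.
Balancing electrons gives 2 Ce⁴⁺(aq) + Co(s) → 2 Ce³⁺(aq) + Co²⁺(aq); thus Q = ([Ce³⁺(aq)]^2·[Co²⁺(aq)]) / [Ce⁴⁺(aq)]^2.
Substituting the known concentrations and solving, log [Ce³⁺(aq)] = −2.357 and [Ce³⁺(aq)] = 0.0044 M.

0.0044 M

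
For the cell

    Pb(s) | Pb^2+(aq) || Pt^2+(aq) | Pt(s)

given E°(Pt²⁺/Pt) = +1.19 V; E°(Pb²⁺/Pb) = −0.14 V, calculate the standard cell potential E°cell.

+1.33 V

By convention the left-hand electrode in cell notation is the anode (oxidation) and the right-hand electrode is the cathode (reduction).
E°cell = E°(right) − E°(left) = +1.19 − (−0.14) = +1.33 V.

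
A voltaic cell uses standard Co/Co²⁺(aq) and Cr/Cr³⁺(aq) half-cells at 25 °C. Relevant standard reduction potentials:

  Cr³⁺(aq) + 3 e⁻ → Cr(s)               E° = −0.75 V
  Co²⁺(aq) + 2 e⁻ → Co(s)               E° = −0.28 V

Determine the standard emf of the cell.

Of the two couples in this cell, the one with the more positive reduction potential is reduced at the cathode: here that is Co²⁺/Co (−0.28 V); Cr³⁺/Cr (−0.75 V) is the anode.
E°cell = E°(cathode) − E°(anode) = −0.28 − (−0.75) = +0.47 V.

+0.47 V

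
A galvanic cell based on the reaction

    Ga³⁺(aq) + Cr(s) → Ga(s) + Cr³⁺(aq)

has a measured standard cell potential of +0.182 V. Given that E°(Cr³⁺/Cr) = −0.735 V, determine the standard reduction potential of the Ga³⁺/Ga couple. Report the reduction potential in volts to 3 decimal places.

In the reaction as written the Ga³⁺/Ga couple is reduced (cathode) and Cr³⁺/Cr is oxidized (anode), so E°cell = E°(Ga³⁺/Ga) − E°(Cr³⁺/Cr).
E°(Ga³⁺/Ga) = E°cell + E°(anode) = +0.182 + (−0.735) = −0.553 V.

−0.553 V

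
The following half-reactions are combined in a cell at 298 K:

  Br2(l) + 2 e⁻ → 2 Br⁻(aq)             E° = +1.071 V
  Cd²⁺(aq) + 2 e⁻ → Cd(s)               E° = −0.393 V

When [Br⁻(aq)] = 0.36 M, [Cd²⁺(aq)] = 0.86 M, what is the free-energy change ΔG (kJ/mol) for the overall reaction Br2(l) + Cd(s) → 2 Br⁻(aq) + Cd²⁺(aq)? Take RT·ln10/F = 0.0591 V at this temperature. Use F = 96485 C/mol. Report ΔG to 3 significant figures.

E°cell = +1.071 − (−0.393) = +1.464 V; the balanced reaction transfers n = 2 electrons.
The reaction quotient is [Br⁻(aq)]^2·[Cd²⁺(aq)] = 0.111; by Nernst, E = +1.464 − (0.0591/2)(−0.953) = +1.4922 V.
Then ΔG = −nFE = −2 × 96485 × +1.4922 J/mol = −288 kJ/mol.

−288 kJ/mol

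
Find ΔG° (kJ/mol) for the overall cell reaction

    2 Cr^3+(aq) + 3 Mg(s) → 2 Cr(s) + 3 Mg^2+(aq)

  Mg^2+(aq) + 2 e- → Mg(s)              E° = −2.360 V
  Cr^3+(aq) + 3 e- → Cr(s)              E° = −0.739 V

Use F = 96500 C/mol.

In the reaction as written Cr^3+(aq) is reduced, so the Cr³⁺/Cr couple is the cathode and Mg²⁺/Mg is the anode.
E°cell = −0.739 − (−2.360) = +1.621 V; balancing electrons gives n = 6.
ΔG° = −nFE°cell = −(6)(96500)(+1.621) J/mol = −939 kJ/mol.

−939 kJ/mol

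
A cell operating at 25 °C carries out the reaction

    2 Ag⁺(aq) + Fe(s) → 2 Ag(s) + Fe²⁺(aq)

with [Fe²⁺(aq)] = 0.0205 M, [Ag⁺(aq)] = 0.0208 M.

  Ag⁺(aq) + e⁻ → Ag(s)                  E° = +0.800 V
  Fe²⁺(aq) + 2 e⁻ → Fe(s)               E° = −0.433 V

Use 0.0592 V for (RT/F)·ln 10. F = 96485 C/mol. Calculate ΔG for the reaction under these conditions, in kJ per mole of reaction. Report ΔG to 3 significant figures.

−228 kJ/mol

E°cell = +0.800 − (−0.433) = +1.233 V; the balanced reaction transfers n = 2 electrons.
Here Q = [Fe²⁺(aq)] / [Ag⁺(aq)]^2 = 47.4 (log Q = 1.676), giving E = +1.233 − (0.0592/2)·(1.676) = +1.1834 V.
Then ΔG = −nFE = −2 × 96485 × +1.1834 J/mol = −228 kJ/mol.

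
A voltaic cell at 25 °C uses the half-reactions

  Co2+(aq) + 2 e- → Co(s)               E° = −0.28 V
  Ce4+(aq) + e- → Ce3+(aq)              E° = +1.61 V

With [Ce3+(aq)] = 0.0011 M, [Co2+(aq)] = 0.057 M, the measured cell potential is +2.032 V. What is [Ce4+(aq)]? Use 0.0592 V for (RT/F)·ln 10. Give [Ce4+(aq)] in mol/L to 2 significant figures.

0.066 M

With Ce⁴⁺/Ce³⁺ at the cathode and Co²⁺/Co at the anode, E°cell = +1.61 − (−0.28) = +1.89 V (n = 2).
Rearranging E = E° − (0.0592/n)·log Q gives log Q = 2(+1.89 − (+2.032))/0.0592 = −4.797.
Balancing electrons gives 2 Ce4+(aq) + Co(s) → 2 Ce3+(aq) + Co2+(aq); thus Q = ([Ce3+(aq)]^2·[Co2+(aq)]) / [Ce4+(aq)]^2.
Substituting the known concentrations and solving, log [Ce4+(aq)] = −1.182 and [Ce4+(aq)] = 0.066 M.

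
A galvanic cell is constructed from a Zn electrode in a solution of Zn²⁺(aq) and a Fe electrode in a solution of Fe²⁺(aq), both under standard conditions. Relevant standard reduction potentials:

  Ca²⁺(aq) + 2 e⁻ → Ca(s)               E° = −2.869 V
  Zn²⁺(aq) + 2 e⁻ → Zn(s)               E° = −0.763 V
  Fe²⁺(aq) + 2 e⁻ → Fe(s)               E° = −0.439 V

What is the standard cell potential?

The Fe²⁺/Fe couple has the higher E°, so Fe ion is reduced (cathode) and Zn is oxidized (anode).
E°cell = E°(cathode) − E°(anode) = −0.439 − (−0.763) = +0.324 V.

+0.324 V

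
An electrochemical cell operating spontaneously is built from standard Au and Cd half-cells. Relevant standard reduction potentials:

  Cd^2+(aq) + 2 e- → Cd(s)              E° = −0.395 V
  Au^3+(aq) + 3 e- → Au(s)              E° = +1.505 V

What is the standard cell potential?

+1.900 V

The Au³⁺/Au couple has the higher E°, so Au ion is reduced (cathode) and Cd is oxidized (anode).
E°cell = E°(cathode) − E°(anode) = +1.505 − (−0.395) = +1.900 V.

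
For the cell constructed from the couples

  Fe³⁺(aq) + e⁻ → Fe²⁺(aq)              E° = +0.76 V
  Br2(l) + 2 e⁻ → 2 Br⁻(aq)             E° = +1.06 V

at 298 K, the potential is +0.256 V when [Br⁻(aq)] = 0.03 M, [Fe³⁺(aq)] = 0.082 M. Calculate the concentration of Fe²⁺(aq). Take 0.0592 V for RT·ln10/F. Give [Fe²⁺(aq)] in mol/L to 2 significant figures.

The Br₂/Br⁻ couple has the larger reduction potential, so it is the cathode: E°cell = +1.06 − (+0.76) = +0.30 V and n = 2.
Since E = E° − (0.0592/n)·log Q, log Q = n(E° − E)/0.0592 = 1.486.
The balanced reaction is Br2(l) + 2 Fe²⁺(aq) → 2 Br⁻(aq) + 2 Fe³⁺(aq), so Q = ([Br⁻(aq)]^2·[Fe³⁺(aq)]^2) / [Fe²⁺(aq)]^2.
Isolating [Fe²⁺(aq)] in Q = 10^{1.486} yields log [Fe²⁺(aq)] = −3.352, i.e. 0.00044 M.

0.00044 M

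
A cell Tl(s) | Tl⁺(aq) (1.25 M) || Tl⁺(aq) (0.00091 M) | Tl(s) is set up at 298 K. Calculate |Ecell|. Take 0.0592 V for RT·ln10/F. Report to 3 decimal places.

For a concentration cell E°cell = 0, since both electrodes use the same couple.
The compartment with the higher Tl⁺(aq) concentration (1.25 M) acts as the cathode; ions are reduced there and produced at the dilute (0.00091 M) anode.
With n = 1, Ecell = −(0.0592/1)·log([dilute]/[conc]) = −(0.0592/1)·log(0.00091/1.25) = +0.186 V.

0.186 V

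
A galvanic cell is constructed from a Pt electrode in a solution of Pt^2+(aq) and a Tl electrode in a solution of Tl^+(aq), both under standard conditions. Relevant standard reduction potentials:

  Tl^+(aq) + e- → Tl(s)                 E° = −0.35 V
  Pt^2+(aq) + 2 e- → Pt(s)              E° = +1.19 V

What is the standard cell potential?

The Pt²⁺/Pt couple has the higher E°, so Pt ion is reduced (cathode) and Tl is oxidized (anode).
E°cell = E°(cathode) − E°(anode) = +1.19 − (−0.35) = +1.54 V.

+1.54 V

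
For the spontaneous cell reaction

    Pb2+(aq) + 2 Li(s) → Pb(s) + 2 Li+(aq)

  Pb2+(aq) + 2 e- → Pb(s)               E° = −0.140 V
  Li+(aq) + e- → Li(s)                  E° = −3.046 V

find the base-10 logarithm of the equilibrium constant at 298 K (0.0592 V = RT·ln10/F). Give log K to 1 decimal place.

The Pb²⁺/Pb couple is reduced (cathode); E°cell = −0.140 − (−3.046) = +2.906 V with n = 2.
At equilibrium E = 0, so log K = nE°cell / 0.0592 = (2)(+2.906) / 0.0592 = 98.2.

log K = 98.2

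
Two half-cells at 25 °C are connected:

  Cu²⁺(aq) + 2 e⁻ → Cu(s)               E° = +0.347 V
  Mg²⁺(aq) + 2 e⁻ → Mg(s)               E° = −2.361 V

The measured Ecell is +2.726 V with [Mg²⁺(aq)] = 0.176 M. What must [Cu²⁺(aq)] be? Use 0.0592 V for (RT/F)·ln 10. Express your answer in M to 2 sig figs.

With Cu²⁺/Cu at the cathode and Mg²⁺/Mg at the anode, E°cell = +0.347 − (−2.361) = +2.708 V (n = 2).
Since E = E° − (0.0592/n)·log Q, log Q = n(E° − E)/0.0592 = −0.608.
Balancing electrons gives Cu²⁺(aq) + Mg(s) → Cu(s) + Mg²⁺(aq); thus Q = [Mg²⁺(aq)] / [Cu²⁺(aq)].
Isolating [Cu²⁺(aq)] in Q = 10^{−0.608} yields log [Cu²⁺(aq)] = −0.146, i.e. 0.71 M.

0.71 M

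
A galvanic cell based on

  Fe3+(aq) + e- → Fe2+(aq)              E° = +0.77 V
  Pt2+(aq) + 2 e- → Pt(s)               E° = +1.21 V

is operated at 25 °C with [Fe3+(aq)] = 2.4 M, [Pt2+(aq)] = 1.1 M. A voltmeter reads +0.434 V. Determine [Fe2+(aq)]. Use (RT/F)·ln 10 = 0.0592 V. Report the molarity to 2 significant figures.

1.8 M

The Pt²⁺/Pt couple has the larger reduction potential, so it is the cathode: E°cell = +1.21 − (+0.77) = +0.44 V and n = 2.
From the Nernst equation, log Q = n(E° − E)/0.0592 = 2·(+0.44 − (+0.434))/0.0592 = 0.203.
For Pt2+(aq) + 2 Fe2+(aq) → Pt(s) + 2 Fe3+(aq), the reaction quotient is Q = [Fe3+(aq)]^2 / ([Pt2+(aq)]·[Fe2+(aq)]^2).
Substituting the known concentrations and solving, log [Fe2+(aq)] = 0.258 and [Fe2+(aq)] = 1.8 M.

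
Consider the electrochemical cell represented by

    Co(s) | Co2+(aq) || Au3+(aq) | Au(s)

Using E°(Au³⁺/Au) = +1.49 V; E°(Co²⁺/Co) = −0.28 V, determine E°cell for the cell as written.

By convention the left-hand electrode in cell notation is the anode (oxidation) and the right-hand electrode is the cathode (reduction).
E°cell = E°(right) − E°(left) = +1.49 − (−0.28) = +1.77 V.

+1.77 V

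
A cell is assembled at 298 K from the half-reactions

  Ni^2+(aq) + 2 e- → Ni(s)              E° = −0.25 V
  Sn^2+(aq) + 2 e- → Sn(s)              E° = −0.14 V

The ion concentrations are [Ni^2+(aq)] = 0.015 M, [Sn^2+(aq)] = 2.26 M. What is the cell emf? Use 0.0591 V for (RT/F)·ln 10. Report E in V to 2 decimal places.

+0.17 V

Sn²⁺/Sn is reduced (cathode, E° = −0.14 V) and Ni²⁺/Ni is oxidized (anode).
E°cell = E°cat − E°an = −0.14 − (−0.25) = +0.11 V; n = 2.
The balanced reaction is Sn^2+(aq) + Ni(s) → Sn(s) + Ni^2+(aq), so Q = [Ni^2+(aq)] / [Sn^2+(aq)] = 0.00664 and log Q = −2.178.
By the Nernst equation, E = +0.11 − (0.0591/2)·(−2.178) = +0.17 V.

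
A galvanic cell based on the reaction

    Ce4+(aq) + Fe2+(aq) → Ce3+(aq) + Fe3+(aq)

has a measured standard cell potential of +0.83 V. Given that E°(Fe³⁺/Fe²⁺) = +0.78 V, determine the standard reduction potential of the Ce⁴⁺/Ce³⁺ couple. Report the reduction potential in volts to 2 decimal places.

+1.61 V

In the reaction as written the Ce⁴⁺/Ce³⁺ couple is reduced (cathode) and Fe³⁺/Fe²⁺ is oxidized (anode), so E°cell = E°(Ce⁴⁺/Ce³⁺) − E°(Fe³⁺/Fe²⁺).
E°(Ce⁴⁺/Ce³⁺) = E°cell + E°(anode) = +0.83 + (+0.78) = +1.61 V.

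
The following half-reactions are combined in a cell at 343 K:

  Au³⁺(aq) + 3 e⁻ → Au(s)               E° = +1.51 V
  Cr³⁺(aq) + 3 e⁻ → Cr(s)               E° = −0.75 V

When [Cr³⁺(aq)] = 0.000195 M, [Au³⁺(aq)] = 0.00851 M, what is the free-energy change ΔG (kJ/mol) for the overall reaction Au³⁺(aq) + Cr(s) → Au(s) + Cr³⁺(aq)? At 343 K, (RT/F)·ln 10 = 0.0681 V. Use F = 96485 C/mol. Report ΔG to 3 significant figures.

The standard cell potential is +1.51 − (−0.75) = +2.26 V, with n = 3 electrons in the balanced equation.
Q = [Cr³⁺(aq)] / [Au³⁺(aq)] = 0.0229, so log Q = −1.640 and E = +2.26 − (0.0681/3)(−1.640) = +2.2972 V.
ΔG = −nFE = −(3)(96485)(+2.2972) J/mol = −665 kJ/mol.

−665 kJ/mol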